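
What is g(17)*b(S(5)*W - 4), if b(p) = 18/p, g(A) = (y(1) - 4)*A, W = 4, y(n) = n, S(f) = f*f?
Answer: -153/16 ≈ -9.5625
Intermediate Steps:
S(f) = f²
g(A) = -3*A (g(A) = (1 - 4)*A = -3*A)
g(17)*b(S(5)*W - 4) = (-3*17)*(18/(5²*4 - 4)) = -918/(25*4 - 4) = -918/(100 - 4) = -918/96 = -51*3/16 = -153/16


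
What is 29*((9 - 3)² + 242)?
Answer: 8062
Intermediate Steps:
29*((9 - 3)² + 242) = 29*(6² + 242) = 29*(36 + 242) = 29*278 = 8062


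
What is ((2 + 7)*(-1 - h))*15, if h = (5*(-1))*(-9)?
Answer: -6210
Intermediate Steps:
h = 45 (h = -5*(-9) = 45)
((2 + 7)*(-1 - h))*15 = ((2 + 7)*(-1 - 1*45))*15 = (9*(-1 - 45))*15 = (9*(-46))*15 = -414*15 = -6210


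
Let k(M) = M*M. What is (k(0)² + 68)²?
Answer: 4624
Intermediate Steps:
k(M) = M²
(k(0)² + 68)² = ((0²)² + 68)² = (0² + 68)² = (0 + 68)² = 68² = 4624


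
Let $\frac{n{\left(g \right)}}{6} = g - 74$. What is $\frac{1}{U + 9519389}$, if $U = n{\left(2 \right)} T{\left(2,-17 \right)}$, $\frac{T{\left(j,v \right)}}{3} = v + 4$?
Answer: $\frac{1}{9536237} \approx 1.0486 \cdot 10^{-7}$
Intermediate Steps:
$T{\left(j,v \right)} = 12 + 3 v$ ($T{\left(j,v \right)} = 3 \left(v + 4\right) = 3 \left(4 + v\right) = 12 + 3 v$)
$n{\left(g \right)} = -444 + 6 g$ ($n{\left(g \right)} = 6 \left(g - 74\right) = 6 \left(-74 + g\right) = -444 + 6 g$)
$U = 16848$ ($U = \left(-444 + 6 \cdot 2\right) \left(12 + 3 \left(-17\right)\right) = \left(-444 + 12\right) \left(12 - 51\right) = \left(-432\right) \left(-39\right) = 16848$)
$\frac{1}{U + 9519389} = \frac{1}{16848 + 9519389} = \frac{1}{9536237}$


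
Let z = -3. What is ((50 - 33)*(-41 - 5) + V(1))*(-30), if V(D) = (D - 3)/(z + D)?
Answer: 23430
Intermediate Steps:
V(D) = 1 (V(D) = (D - 3)/(-3 + D) = (-3 + D)/(-3 + D) = 1)
((50 - 33)*(-41 - 5) + V(1))*(-30) = ((50 - 33)*(-41 - 5) + 1)*(-30) = (17*(-46) + 1)*(-30) = (-782 + 1)*(-30) = -781*(-30) = 23430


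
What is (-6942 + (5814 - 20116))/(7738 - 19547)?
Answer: 21244/11809 ≈ 1.7990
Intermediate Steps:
(-6942 + (5814 - 20116))/(7738 - 19547) = (-6942 - 14302)/(-11809) = -21244*(-1/11809) = 21244/11809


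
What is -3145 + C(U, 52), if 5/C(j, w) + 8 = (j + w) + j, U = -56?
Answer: -213865/68 ≈ -3145.1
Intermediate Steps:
C(j, w) = 5/(-8 + w + 2*j) (C(j, w) = 5/(-8 + ((j + w) + j)) = 5/(-8 + (w + 2*j)) = 5/(-8 + w + 2*j))
-3145 + C(U, 52) = -3145 + 5/(-8 + 52 + 2*(-56)) = -3145 + 5/(-8 + 52 - 112) = -3145 + 5/(-68) = -3145 + 5*(-1/68) = -3145 - 5/68 = -213865/68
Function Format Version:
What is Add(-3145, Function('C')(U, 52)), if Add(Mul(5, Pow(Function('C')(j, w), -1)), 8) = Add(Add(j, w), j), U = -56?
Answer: Rational(-213865, 68) ≈ -3145.1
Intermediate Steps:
Function('C')(j, w) = Mul(5, Pow(Add(-8, w, Mul(2, j)), -1)) (Function('C')(j, w) = Mul(5, Pow(Add(-8, Add(Add(j, w), j)), -1)) = Mul(5, Pow(Add(-8, Add(w, Mul(2, j))), -1)) = Mul(5, Pow(Add(-8, w, Mul(2, j)), -1)))
Add(-3145, Function('C')(U, 52)) = Add(-3145, Mul(5, Pow(Add(-8, 52, Mul(2, -56)), -1))) = Add(-3145, Mul(5, Pow(Add(-8, 52, -112), -1))) = Add(-3145, Mul(5, Pow(-68, -1))) = Add(-3145, Mul(5, Rational(-1, 68))) = Add(-3145, Rational(-5, 68)) = Rational(-213865, 68)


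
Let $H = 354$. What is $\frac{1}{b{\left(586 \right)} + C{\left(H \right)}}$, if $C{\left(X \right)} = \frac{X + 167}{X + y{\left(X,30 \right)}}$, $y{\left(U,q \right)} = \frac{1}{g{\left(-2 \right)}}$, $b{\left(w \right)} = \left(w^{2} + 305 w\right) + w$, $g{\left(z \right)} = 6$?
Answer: $\frac{2125}{1110766126} \approx 1.9131 \cdot 10^{-6}$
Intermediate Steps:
$b{\left(w \right)} = w^{2} + 306 w$
$y{\left(U,q \right)} = \frac{1}{6}$
$C{\left(X \right)} = \frac{167 + X}{\frac{1}{6} + X}$ ($C{\left(X \right)} = \frac{X + 167}{X + \frac{1}{6}} = \frac{167 + X}{\frac{1}{6} + X}$)
$\frac{1}{b{\left(586 \right)} + C{\left(H \right)}} = \frac{1}{586 \left(306 + 586\right) + \frac{6 \left(167 + 354\right)}{1 + 6 \cdot 354}} = \frac{1}{586 \cdot 892 + 6 \frac{1}{1 + 2124} \cdot 521} = \frac{1}{522712 + 6 \cdot \frac{1}{2125} \cdot 521} = \frac{1}{522712 + \frac{3126}{2125}} = \frac{1}{\frac{1110766126}{2125}} = \frac{2125}{1110766126}$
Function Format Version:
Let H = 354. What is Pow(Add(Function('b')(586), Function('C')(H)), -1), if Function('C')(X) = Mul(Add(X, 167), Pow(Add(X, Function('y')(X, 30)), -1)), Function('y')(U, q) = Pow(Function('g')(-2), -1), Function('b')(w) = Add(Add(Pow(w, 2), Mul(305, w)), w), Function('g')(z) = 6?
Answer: Rational(2125, 1110766126) ≈ 1.9131e-6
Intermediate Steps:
Function('b')(w) = Add(Pow(w, 2), Mul(306, w))
Function('y')(U, q) = Rational(1, 6) (Function('y')(U, q) = Pow(6, -1) = Rational(1, 6))
Function('C')(X) = Mul(Pow(Add(Rational(1, 6), X), -1), Add(167, X)) (Function('C')(X) = Mul(Add(X, 167), Pow(Add(X, Rational(1, 6)), -1)) = Mul(Add(167, X), Pow(Add(Rational(1, 6), X), -1)) = Mul(Pow(Add(Rational(1, 6), X), -1), Add(167, X)))
Pow(Add(Function('b')(586), Function('C')(H)), -1) = Pow(Add(Mul(586, Add(306, 586)), Mul(6, Pow(Add(1, Mul(6, 354)), -1), Add(167, 354))), -1) = Pow(Add(Mul(586, 892), Mul(6, Pow(Add(1, 2124), -1), 521)), -1) = Pow(Add(522712, Mul(6, Pow(2125, -1), 521)), -1) = Pow(Add(522712, Mul(6, Rational(1, 2125), 521)), -1) = Pow(Add(522712, Rational(3126, 2125)), -1) = Pow(Rational(1110766126, 2125), -1) = Rational(2125, 1110766126)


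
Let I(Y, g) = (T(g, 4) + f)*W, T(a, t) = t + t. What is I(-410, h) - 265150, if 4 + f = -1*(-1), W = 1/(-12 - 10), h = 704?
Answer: -5833305/22 ≈ -2.6515e+5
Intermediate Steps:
T(a, t) = 2*t
W = -1/22 (W = 1/(-22) = -1/22 ≈ -0.045455)
f = -3 (f = -4 - 1*(-1) = -4 + 1 = -3)
I(Y, g) = -5/22 (I(Y, g) = (2*4 - 3)*(-1/22) = (8 - 3)*(-1/22) = 5*(-1/22) = -5/22)
I(-410, h) - 265150 = -5/22 - 265150 = -5833305/22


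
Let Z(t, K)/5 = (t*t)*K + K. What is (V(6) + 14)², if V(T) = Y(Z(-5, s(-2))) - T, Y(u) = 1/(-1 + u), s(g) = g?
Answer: 4355569/68121 ≈ 63.939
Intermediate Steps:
Z(t, K) = 5*K + 5*K*t² (Z(t, K) = 5*((t*t)*K + K) = 5*(t²*K + K) = 5*(K*t² + K) = 5*(K + K*t²) = 5*K + 5*K*t²)
V(T) = -1/261 - T (V(T) = 1/(-1 + 5*(-2)*(1 + (-5)²)) - T = 1/(-1 + 5*(-2)*(1 + 25)) - T = 1/(-1 + 5*(-2)*26) - T = 1/(-1 - 260) - T = 1/(-261) - T = -1/261 - T)
(V(6) + 14)² = ((-1/261 - 1*6) + 14)² = ((-1/261 - 6) + 14)² = (-1567/261 + 14)² = (2087/261)² = 4355569/68121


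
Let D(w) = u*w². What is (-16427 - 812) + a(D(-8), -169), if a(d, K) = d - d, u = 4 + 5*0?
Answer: -17239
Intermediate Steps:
u = 4 (u = 4 + 0 = 4)
D(w) = 4*w²
a(d, K) = 0
(-16427 - 812) + a(D(-8), -169) = (-16427 - 812) + 0 = -17239 + 0 = -17239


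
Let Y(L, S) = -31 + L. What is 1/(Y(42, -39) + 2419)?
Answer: 1/2430 ≈ 0.00041152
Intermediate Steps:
1/(Y(42, -39) + 2419) = 1/((-31 + 42) + 2419) = 1/(11 + 2419) = 1/2430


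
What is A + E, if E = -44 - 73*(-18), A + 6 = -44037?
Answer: -42773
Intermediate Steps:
A = -44043 (A = -6 - 44037 = -44043)
E = 1270 (E = -44 + 1314 = 1270)
A + E = -44043 + 1270 = -42773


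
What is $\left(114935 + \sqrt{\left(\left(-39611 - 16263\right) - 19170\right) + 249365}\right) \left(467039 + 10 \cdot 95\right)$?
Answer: $53788315715 + 1403967 \sqrt{19369} \approx 5.3984 \cdot 10^{10}$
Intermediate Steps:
$\left(114935 + \sqrt{\left(\left(-39611 - 16263\right) - 19170\right) + 249365}\right) \left(467039 + 10 \cdot 95\right) = \left(114935 + \sqrt{\left(-55874 - 19170\right) + 249365}\right) \left(467039 + 950\right) = \left(114935 + \sqrt{-75044 + 249365}\right) 467989 = \left(114935 + \sqrt{174321}\right) 467989 = \left(114935 + 3 \sqrt{19369}\right) 467989 = 53788315715 + 1403967 \sqrt{19369}$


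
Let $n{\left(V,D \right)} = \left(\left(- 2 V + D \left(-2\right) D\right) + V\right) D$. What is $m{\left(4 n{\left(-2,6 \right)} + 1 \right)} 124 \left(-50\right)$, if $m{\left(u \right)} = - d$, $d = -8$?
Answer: $-49600$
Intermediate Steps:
$n{\left(V,D \right)} = D \left(- V - 2 D^{2}\right)$ ($n{\left(V,D \right)} = \left(\left(- 2 V + - 2 D D\right) + V\right) D = \left(\left(- 2 V - 2 D^{2}\right) + V\right) D = \left(- V - 2 D^{2}\right) D = D \left(- V - 2 D^{2}\right)$)
$m{\left(u \right)} = 8$ ($m{\left(u \right)} = \left(-1\right) \left(-8\right) = 8$)
$m{\left(4 n{\left(-2,6 \right)} + 1 \right)} 124 \left(-50\right) = 8 \cdot 124 \left(-50\right) = 992 \left(-50\right) = -49600$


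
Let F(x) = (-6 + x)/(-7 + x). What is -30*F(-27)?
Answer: -495/17 ≈ -29.118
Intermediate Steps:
F(x) = (-6 + x)/(-7 + x)
-30*F(-27) = -30*(-6 - 27)/(-7 - 27) = -30*(-33)/(-34) = -(-15)*(-33)/17 = -30*33/34 = -495/17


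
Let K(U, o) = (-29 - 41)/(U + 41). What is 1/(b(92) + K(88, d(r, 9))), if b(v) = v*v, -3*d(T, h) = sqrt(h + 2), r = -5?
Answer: 129/1091786 ≈ 0.00011816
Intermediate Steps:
d(T, h) = -sqrt(2 + h)/3 (d(T, h) = -sqrt(h + 2)/3 = -sqrt(2 + h)/3)
b(v) = v**2
K(U, o) = -70/(41 + U)
1/(b(92) + K(88, d(r, 9))) = 1/(92**2 - 70/(41 + 88)) = 1/(8464 - 70/129) = 1/(1091786/129) = 129/1091786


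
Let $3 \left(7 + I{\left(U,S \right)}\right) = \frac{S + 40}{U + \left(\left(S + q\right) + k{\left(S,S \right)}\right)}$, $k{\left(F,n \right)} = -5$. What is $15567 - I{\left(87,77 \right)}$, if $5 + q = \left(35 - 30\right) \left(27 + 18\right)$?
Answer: $\frac{5902507}{379} \approx 15574.0$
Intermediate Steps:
$q = 220$ ($q = -5 + \left(35 - 30\right) \left(27 + 18\right) = -5 + 5 \cdot 45 = -5 + 225 = 220$)
$I{\left(U,S \right)} = -7 + \frac{40 + S}{3 \left(215 + S + U\right)}$ ($I{\left(U,S \right)} = -7 + \frac{\left(S + 40\right) \frac{1}{U + \left(\left(S + 220\right) - 5\right)}}{3} = -7 + \frac{\left(40 + S\right) \frac{1}{U + \left(\left(220 + S\right) - 5\right)}}{3} = -7 + \frac{\left(40 + S\right) \frac{1}{U + \left(215 + S\right)}}{3} = -7 + \frac{\left(40 + S\right) \frac{1}{215 + S + U}}{3} = -7 + \frac{\frac{1}{215 + S + U} \left(40 + S\right)}{3} = -7 + \frac{40 + S}{3 \left(215 + S + U\right)}$)
$15567 - I{\left(87,77 \right)} = 15567 - \frac{-4475 - 1827 - 1540}{3 \left(215 + 77 + 87\right)} = 15567 - \frac{-4475 - 1827 - 1540}{3 \cdot 379} = 15567 - \frac{1}{3} \cdot \frac{1}{379} \left(-7842\right) = 15567 - - \frac{2614}{379} = 15567 + \frac{2614}{379} = \frac{5902507}{379}$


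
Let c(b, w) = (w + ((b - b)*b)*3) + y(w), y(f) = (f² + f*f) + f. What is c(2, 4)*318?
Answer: 12720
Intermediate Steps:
y(f) = f + 2*f² (y(f) = (f² + f²) + f = 2*f² + f = f + 2*f²)
c(b, w) = w + w*(1 + 2*w) (c(b, w) = (w + ((b - b)*b)*3) + w*(1 + 2*w) = (w + (0*b)*3) + w*(1 + 2*w) = (w + 0*3) + w*(1 + 2*w) = (w + 0) + w*(1 + 2*w) = w + w*(1 + 2*w))
c(2, 4)*318 = (2*4*(1 + 4))*318 = (2*4*5)*318 = 40*318 = 12720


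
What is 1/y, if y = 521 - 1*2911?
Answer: -1/2390 ≈ -0.00041841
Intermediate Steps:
y = -2390 (y = 521 - 2911 = -2390)
1/y = 1/(-2390) = -1/2390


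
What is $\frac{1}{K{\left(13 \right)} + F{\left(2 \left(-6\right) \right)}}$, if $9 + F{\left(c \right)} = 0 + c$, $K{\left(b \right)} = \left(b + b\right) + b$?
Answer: $\frac{1}{18} \approx 0.055556$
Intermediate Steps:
$K{\left(b \right)} = 3 b$ ($K{\left(b \right)} = 2 b + b = 3 b$)
$F{\left(c \right)} = -9 + c$ ($F{\left(c \right)} = -9 + \left(0 + c\right) = -9 + c$)
$\frac{1}{K{\left(13 \right)} + F{\left(2 \left(-6\right) \right)}} = \frac{1}{3 \cdot 13 + \left(-9 + 2 \left(-6\right)\right)} = \frac{1}{39 - 21} = \frac{1}{18}$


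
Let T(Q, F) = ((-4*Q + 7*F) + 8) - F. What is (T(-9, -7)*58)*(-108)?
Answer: -12528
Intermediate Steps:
T(Q, F) = 8 - 4*Q + 6*F (T(Q, F) = (8 - 4*Q + 7*F) - F = 8 - 4*Q + 6*F)
(T(-9, -7)*58)*(-108) = ((8 - 4*(-9) + 6*(-7))*58)*(-108) = ((8 + 36 - 42)*58)*(-108) = (2*58)*(-108) = 116*(-108) = -12528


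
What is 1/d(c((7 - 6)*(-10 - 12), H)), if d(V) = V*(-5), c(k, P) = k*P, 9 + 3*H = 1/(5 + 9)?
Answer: -21/6875 ≈ -0.0030545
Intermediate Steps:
H = -125/42 (H = -3 + 1/(3*(5 + 9)) = -3 + (⅓)/14 = -3 + (⅓)*(1/14) = -3 + 1/42 = -125/42 ≈ -2.9762)
c(k, P) = P*k
d(V) = -5*V
1/d(c((7 - 6)*(-10 - 12), H)) = 1/(-(-625)*(7 - 6)*(-10 - 12)/42) = 1/(-(-625)*1*(-22)/42) = 1/(-(-625)*(-22)/42) = 1/(-5*1375/21) = 1/(-6875/21) = -21/6875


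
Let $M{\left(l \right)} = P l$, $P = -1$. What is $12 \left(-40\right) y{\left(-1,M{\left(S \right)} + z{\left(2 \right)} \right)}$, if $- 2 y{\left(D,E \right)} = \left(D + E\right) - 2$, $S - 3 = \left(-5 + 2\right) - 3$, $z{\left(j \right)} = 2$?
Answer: $480$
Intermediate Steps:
$S = -3$ ($S = 3 + \left(\left(-5 + 2\right) - 3\right) = 3 - 6 = -3$)
$M{\left(l \right)} = - l$
$y{\left(D,E \right)} = 1 - \frac{D}{2} - \frac{E}{2}$ ($y{\left(D,E \right)} = - \frac{\left(D + E\right) - 2}{2} = - \frac{-2 + D + E}{2} = 1 - \frac{D}{2} - \frac{E}{2}$)
$12 \left(-40\right) y{\left(-1,M{\left(S \right)} + z{\left(2 \right)} \right)} = 12 \left(-40\right) \left(1 - - \frac{1}{2} - \frac{\left(-1\right) \left(-3\right) + 2}{2}\right) = - 480 \left(1 + \frac{1}{2} - \frac{3 + 2}{2}\right) = - 480 \left(1 + \frac{1}{2} - \frac{5}{2}\right) = \left(-480\right) \left(-1\right) = 480$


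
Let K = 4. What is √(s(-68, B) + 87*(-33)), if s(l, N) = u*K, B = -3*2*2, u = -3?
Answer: 31*I*√3 ≈ 53.694*I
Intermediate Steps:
B = -12 (B = -6*2 = -12)
s(l, N) = -12 (s(l, N) = -3*4 = -12)
√(s(-68, B) + 87*(-33)) = √(-12 + 87*(-33)) = √(-12 - 2871) = √(-2883) = 31*I*√3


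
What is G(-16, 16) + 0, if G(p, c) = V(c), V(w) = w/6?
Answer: 8/3 ≈ 2.6667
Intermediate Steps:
V(w) = w/6 (V(w) = w*(⅙) = w/6)
G(p, c) = c/6
G(-16, 16) + 0 = (⅙)*16 + 0 = 8/3 + 0 = 8/3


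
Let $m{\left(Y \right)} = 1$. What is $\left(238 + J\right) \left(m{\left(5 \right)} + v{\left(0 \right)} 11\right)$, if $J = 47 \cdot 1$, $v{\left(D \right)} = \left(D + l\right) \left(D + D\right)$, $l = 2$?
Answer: $285$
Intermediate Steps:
$v{\left(D \right)} = 2 D \left(2 + D\right)$ ($v{\left(D \right)} = \left(D + 2\right) \left(D + D\right) = \left(2 + D\right) 2 D = 2 D \left(2 + D\right)$)
$J = 47$
$\left(238 + J\right) \left(m{\left(5 \right)} + v{\left(0 \right)} 11\right) = \left(238 + 47\right) \left(1 + 2 \cdot 0 \left(2 + 0\right) 11\right) = 285 \left(1 + 2 \cdot 0 \cdot 2 \cdot 11\right) = 285 \left(1 + 0 \cdot 11\right) = 285 \left(1 + 0\right) = 285 \cdot 1 = 285$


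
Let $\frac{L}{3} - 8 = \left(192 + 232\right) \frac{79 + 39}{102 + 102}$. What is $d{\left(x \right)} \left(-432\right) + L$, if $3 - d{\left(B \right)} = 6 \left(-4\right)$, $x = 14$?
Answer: $- \frac{185372}{17} \approx -10904.0$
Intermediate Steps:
$d{\left(B \right)} = 27$ ($d{\left(B \right)} = 3 - 6 \left(-4\right) = 3 - -24 = 3 + 24 = 27$)
$L = \frac{12916}{17}$ ($L = 24 + 3 \left(192 + 232\right) \frac{79 + 39}{102 + 102} = 24 + 3 \cdot 424 \cdot \frac{118}{204} = 24 + 3 \cdot 424 \cdot 118 \cdot \frac{1}{204} = 24 + 3 \cdot 424 \cdot \frac{59}{102} = 24 + 3 \cdot \frac{12508}{51} = 24 + \frac{12508}{17} = \frac{12916}{17} \approx 759.76$)
$d{\left(x \right)} \left(-432\right) + L = 27 \left(-432\right) + \frac{12916}{17} = -11664 + \frac{12916}{17} = - \frac{185372}{17}$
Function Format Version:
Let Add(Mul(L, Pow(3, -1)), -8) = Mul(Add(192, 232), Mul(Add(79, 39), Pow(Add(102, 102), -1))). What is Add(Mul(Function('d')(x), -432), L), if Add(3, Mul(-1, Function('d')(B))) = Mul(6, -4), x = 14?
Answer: Rational(-185372, 17) ≈ -10904.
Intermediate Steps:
Function('d')(B) = 27 (Function('d')(B) = Add(3, Mul(-1, Mul(6, -4))) = Add(3, Mul(-1, -24)) = Add(3, 24) = 27)
L = Rational(12916, 17) (L = Add(24, Mul(3, Mul(Add(192, 232), Mul(Add(79, 39), Pow(Add(102, 102), -1))))) = Add(24, Mul(3, Mul(424, Mul(118, Pow(204, -1))))) = Add(24, Mul(3, Mul(424, Mul(118, Rational(1, 204))))) = Add(24, Mul(3, Mul(424, Rational(59, 102)))) = Add(24, Mul(3, Rational(12508, 51))) = Add(24, Rational(12508, 17)) = Rational(12916, 17) ≈ 759.76)
Add(Mul(Function('d')(x), -432), L) = Add(Mul(27, -432), Rational(12916, 17)) = Add(-11664, Rational(12916, 17)) = Rational(-185372, 17)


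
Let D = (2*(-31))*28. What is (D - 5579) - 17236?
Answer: -24551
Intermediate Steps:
D = -1736 (D = -62*28 = -1736)
(D - 5579) - 17236 = (-1736 - 5579) - 17236 = -7315 - 17236 = -24551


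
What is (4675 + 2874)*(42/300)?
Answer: 52843/50 ≈ 1056.9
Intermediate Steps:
(4675 + 2874)*(42/300) = 7549*(42*(1/300)) = 7549*(7/50) = 52843/50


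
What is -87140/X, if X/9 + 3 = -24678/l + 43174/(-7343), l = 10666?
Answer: 853105370915/986248971 ≈ 865.00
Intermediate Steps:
X = -3944995884/39160219 (X = -27 + 9*(-24678/10666 + 43174/(-7343)) = -27 + 9*(-24678*1/10666 + 43174*(-1/7343)) = -27 + 9*(-12339/5333 - 43174/7343) = -27 + 9*(-320852219/39160219) = -27 - 2887669971/39160219 = -3944995884/39160219 ≈ -100.74)
-87140/X = -87140/(-3944995884/39160219) = -87140*(-39160219/3944995884) = 853105370915/986248971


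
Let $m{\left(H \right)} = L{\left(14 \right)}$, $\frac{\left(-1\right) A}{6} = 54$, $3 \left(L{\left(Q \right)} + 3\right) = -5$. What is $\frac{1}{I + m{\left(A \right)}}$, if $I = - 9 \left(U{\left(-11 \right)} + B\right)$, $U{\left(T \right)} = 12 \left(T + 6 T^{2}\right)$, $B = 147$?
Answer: $- \frac{3}{235643} \approx -1.2731 \cdot 10^{-5}$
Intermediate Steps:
$L{\left(Q \right)} = - \frac{14}{3}$ ($L{\left(Q \right)} = -3 + \frac{1}{3} \left(-5\right) = -3 - \frac{5}{3} = - \frac{14}{3}$)
$A = -324$ ($A = \left(-6\right) 54 = -324$)
$m{\left(H \right)} = - \frac{14}{3}$
$U{\left(T \right)} = 12 T + 72 T^{2}$
$I = -78543$ ($I = - 9 \left(12 \left(-11\right) \left(1 + 6 \left(-11\right)\right) + 147\right) = - 9 \left(12 \left(-11\right) \left(1 - 66\right) + 147\right) = - 9 \left(12 \left(-11\right) \left(-65\right) + 147\right) = - 9 \left(8580 + 147\right) = \left(-9\right) 8727 = -78543$)
$\frac{1}{I + m{\left(A \right)}} = \frac{1}{-78543 - \frac{14}{3}} = \frac{1}{- \frac{235643}{3}} = - \frac{3}{235643}$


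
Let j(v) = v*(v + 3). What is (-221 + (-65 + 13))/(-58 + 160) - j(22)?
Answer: -18791/34 ≈ -552.68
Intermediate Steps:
j(v) = v*(3 + v)
(-221 + (-65 + 13))/(-58 + 160) - j(22) = (-221 + (-65 + 13))/(-58 + 160) - 22*(3 + 22) = (-221 - 52)/102 - 22*25 = -273*1/102 - 1*550 = -91/34 - 550 = -18791/34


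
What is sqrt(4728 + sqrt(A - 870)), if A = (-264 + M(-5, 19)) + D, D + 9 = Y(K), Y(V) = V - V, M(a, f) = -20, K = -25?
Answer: sqrt(4728 + I*sqrt(1163)) ≈ 68.761 + 0.248*I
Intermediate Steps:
Y(V) = 0
D = -9 (D = -9 + 0 = -9)
A = -293 (A = (-264 - 20) - 9 = -284 - 9 = -293)
sqrt(4728 + sqrt(A - 870)) = sqrt(4728 + sqrt(-293 - 870)) = sqrt(4728 + sqrt(-1163)) = sqrt(4728 + I*sqrt(1163))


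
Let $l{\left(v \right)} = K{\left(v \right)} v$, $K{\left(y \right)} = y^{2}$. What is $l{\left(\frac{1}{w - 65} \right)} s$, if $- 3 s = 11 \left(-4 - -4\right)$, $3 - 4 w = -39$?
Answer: $0$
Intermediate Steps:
$w = \frac{21}{2}$ ($w = \frac{3}{4} - - \frac{39}{4} = \frac{3}{4} + \frac{39}{4} = \frac{21}{2} \approx 10.5$)
$s = 0$ ($s = - \frac{11 \left(-4 - -4\right)}{3} = - \frac{11 \left(-4 + 4\right)}{3} = - \frac{11 \cdot 0}{3} = \left(- \frac{1}{3}\right) 0 = 0$)
$l{\left(v \right)} = v^{3}$ ($l{\left(v \right)} = v^{2} v = v^{3}$)
$l{\left(\frac{1}{w - 65} \right)} s = \left(\frac{1}{\frac{21}{2} - 65}\right)^{3} \cdot 0 = \left(\frac{1}{- \frac{109}{2}}\right)^{3} \cdot 0 = \left(- \frac{2}{109}\right)^{3} \cdot 0 = \left(- \frac{8}{1295029}\right) 0 = 0$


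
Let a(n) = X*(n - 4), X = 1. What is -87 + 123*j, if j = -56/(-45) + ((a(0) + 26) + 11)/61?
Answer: 121336/915 ≈ 132.61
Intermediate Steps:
a(n) = -4 + n (a(n) = 1*(n - 4) = 1*(-4 + n) = -4 + n)
j = 4901/2745 (j = -56/(-45) + (((-4 + 0) + 26) + 11)/61 = -56*(-1/45) + ((-4 + 26) + 11)*(1/61) = 56/45 + (22 + 11)*(1/61) = 56/45 + 33*(1/61) = 56/45 + 33/61 = 4901/2745 ≈ 1.7854)
-87 + 123*j = -87 + 123*(4901/2745) = -87 + 200941/915 = 121336/915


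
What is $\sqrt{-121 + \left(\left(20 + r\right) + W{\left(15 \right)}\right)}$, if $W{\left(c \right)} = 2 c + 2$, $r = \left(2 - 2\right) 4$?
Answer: $i \sqrt{69} \approx 8.3066 i$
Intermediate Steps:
$r = 0$ ($r = 0 \cdot 4 = 0$)
$W{\left(c \right)} = 2 + 2 c$
$\sqrt{-121 + \left(\left(20 + r\right) + W{\left(15 \right)}\right)} = \sqrt{-121 + \left(\left(20 + 0\right) + \left(2 + 2 \cdot 15\right)\right)} = \sqrt{-121 + \left(20 + \left(2 + 30\right)\right)} = \sqrt{-121 + \left(20 + 32\right)} = \sqrt{-121 + 52} = \sqrt{-69} = i \sqrt{69}$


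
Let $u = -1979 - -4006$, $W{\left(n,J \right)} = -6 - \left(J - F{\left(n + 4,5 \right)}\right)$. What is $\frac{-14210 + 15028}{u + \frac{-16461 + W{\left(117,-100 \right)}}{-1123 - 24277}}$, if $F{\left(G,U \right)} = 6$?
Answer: $\frac{20777200}{51502161} \approx 0.40342$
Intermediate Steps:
$W{\left(n,J \right)} = - J$ ($W{\left(n,J \right)} = -6 - \left(-6 + J\right) = - J$)
$u = 2027$ ($u = -1979 + 4006 = 2027$)
$\frac{-14210 + 15028}{u + \frac{-16461 + W{\left(117,-100 \right)}}{-1123 - 24277}} = \frac{-14210 + 15028}{2027 + \frac{-16461 - -100}{-1123 - 24277}} = \frac{818}{2027 + \frac{-16461 + 100}{-25400}} = \frac{818}{2027 - - \frac{16361}{25400}} = \frac{818}{2027 + \frac{16361}{25400}} = \frac{818}{\frac{51502161}{25400}} = 818 \cdot \frac{25400}{51502161} = \frac{20777200}{51502161}$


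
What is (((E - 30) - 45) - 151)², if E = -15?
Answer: 58081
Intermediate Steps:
(((E - 30) - 45) - 151)² = (((-15 - 30) - 45) - 151)² = ((-45 - 45) - 151)² = (-90 - 151)² = (-241)² = 58081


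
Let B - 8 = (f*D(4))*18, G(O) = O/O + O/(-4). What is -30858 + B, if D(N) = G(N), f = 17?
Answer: -30850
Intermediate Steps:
G(O) = 1 - O/4 (G(O) = 1 + O*(-1/4) = 1 - O/4)
D(N) = 1 - N/4
B = 8 (B = 8 + (17*(1 - 1/4*4))*18 = 8 + (17*(1 - 1))*18 = 8 + (17*0)*18 = 8 + 0*18 = 8 + 0 = 8)
-30858 + B = -30858 + 8 = -30850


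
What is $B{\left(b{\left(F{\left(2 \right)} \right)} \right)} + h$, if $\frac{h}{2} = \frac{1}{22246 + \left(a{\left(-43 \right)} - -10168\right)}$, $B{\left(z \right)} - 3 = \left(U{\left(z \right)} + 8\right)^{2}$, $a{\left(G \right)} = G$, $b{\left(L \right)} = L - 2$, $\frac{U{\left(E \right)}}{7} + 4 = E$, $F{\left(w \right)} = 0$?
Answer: $\frac{37517991}{32371} \approx 1159.0$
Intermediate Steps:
$U{\left(E \right)} = -28 + 7 E$
$b{\left(L \right)} = -2 + L$ ($b{\left(L \right)} = L - 2 = -2 + L$)
$B{\left(z \right)} = 3 + \left(-20 + 7 z\right)^{2}$ ($B{\left(z \right)} = 3 + \left(\left(-28 + 7 z\right) + 8\right)^{2} = 3 + \left(-20 + 7 z\right)^{2}$)
$h = \frac{2}{32371}$ ($h = \frac{2}{22246 - -10125} = \frac{2}{22246 + \left(-43 + 10168\right)} = \frac{2}{22246 + 10125} = \frac{2}{32371} \approx 6.1784 \cdot 10^{-5}$)
$B{\left(b{\left(F{\left(2 \right)} \right)} \right)} + h = \left(3 + \left(-20 + 7 \left(-2 + 0\right)\right)^{2}\right) + \frac{2}{32371} = \left(3 + \left(-20 + 7 \left(-2\right)\right)^{2}\right) + \frac{2}{32371} = \left(3 + \left(-20 - 14\right)^{2}\right) + \frac{2}{32371} = \left(3 + \left(-34\right)^{2}\right) + \frac{2}{32371} = \left(3 + 1156\right) + \frac{2}{32371} = 1159 + \frac{2}{32371} = \frac{37517991}{32371}$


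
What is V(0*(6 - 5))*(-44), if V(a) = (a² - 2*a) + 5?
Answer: -220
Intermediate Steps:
V(a) = 5 + a² - 2*a
V(0*(6 - 5))*(-44) = (5 + (0*(6 - 5))² - 0*(6 - 5))*(-44) = (5 + (0*1)² - 0)*(-44) = (5 + 0² - 2*0)*(-44) = (5 + 0 + 0)*(-44) = 5*(-44) = -220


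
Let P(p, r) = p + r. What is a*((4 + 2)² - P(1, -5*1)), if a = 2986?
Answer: 119440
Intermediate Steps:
a*((4 + 2)² - P(1, -5*1)) = 2986*((4 + 2)² - (1 - 5*1)) = 2986*(6² - (1 - 5)) = 2986*(36 - 1*(-4)) = 2986*(36 + 4) = 2986*40 = 119440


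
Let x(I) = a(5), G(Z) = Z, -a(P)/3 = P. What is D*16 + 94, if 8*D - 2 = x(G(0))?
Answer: 68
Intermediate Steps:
a(P) = -3*P
x(I) = -15 (x(I) = -3*5 = -15)
D = -13/8 (D = 1/4 + (1/8)*(-15) = 1/4 - 15/8 = -13/8 ≈ -1.6250)
D*16 + 94 = -13/8*16 + 94 = -26 + 94 = 68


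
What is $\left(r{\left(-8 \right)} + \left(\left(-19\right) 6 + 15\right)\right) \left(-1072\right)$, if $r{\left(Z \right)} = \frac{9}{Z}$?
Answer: $107334$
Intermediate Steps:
$\left(r{\left(-8 \right)} + \left(\left(-19\right) 6 + 15\right)\right) \left(-1072\right) = \left(\frac{9}{-8} + \left(\left(-19\right) 6 + 15\right)\right) \left(-1072\right) = \left(9 \left(- \frac{1}{8}\right) + \left(-114 + 15\right)\right) \left(-1072\right) = \left(- \frac{9}{8} - 99\right) \left(-1072\right) = \left(- \frac{801}{8}\right) \left(-1072\right) = 107334$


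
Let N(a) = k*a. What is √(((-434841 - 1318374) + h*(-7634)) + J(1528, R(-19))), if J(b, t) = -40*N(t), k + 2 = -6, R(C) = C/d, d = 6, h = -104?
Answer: I*√8642631/3 ≈ 979.95*I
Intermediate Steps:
R(C) = C/6
k = -8 (k = -2 - 6 = -8)
N(a) = -8*a
J(b, t) = 320*t (J(b, t) = -(-320)*t = 320*t)
√(((-434841 - 1318374) + h*(-7634)) + J(1528, R(-19))) = √(((-434841 - 1318374) - 104*(-7634)) + 320*((⅙)*(-19))) = √((-1753215 + 793936) + 320*(-19/6)) = √(-959279 - 3040/3) = √(-2880877/3) = I*√8642631/3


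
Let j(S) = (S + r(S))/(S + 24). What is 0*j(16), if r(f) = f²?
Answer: 0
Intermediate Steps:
j(S) = (S + S²)/(24 + S) (j(S) = (S + S²)/(S + 24) = (S + S²)/(24 + S))
0*j(16) = 0*(16*(1 + 16)/(24 + 16)) = 0*(16*17/40) = 0*(16*(1/40)*17) = 0*(34/5) = 0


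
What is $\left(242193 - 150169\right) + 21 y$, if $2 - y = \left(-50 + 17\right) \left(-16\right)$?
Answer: $80978$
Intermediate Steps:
$y = -526$ ($y = 2 - \left(-50 + 17\right) \left(-16\right) = 2 - \left(-33\right) \left(-16\right) = 2 - 528 = -526$)
$\left(242193 - 150169\right) + 21 y = \left(242193 - 150169\right) + 21 \left(-526\right) = 92024 - 11046 = 80978$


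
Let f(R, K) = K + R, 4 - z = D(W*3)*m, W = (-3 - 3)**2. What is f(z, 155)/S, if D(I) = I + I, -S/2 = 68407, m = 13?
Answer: 2649/136814 ≈ 0.019362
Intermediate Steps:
S = -136814 (S = -2*68407 = -136814)
W = 36 (W = (-6)**2 = 36)
D(I) = 2*I
z = -2804 (z = 4 - 2*(36*3)*13 = 4 - 2*108*13 = 4 - 216*13 = 4 - 1*2808 = 4 - 2808 = -2804)
f(z, 155)/S = (155 - 2804)/(-136814) = -2649*(-1/136814) = 2649/136814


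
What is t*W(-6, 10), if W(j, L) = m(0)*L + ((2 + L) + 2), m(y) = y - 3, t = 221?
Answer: -3536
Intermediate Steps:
m(y) = -3 + y
W(j, L) = 4 - 2*L (W(j, L) = (-3 + 0)*L + ((2 + L) + 2) = -3*L + (4 + L) = 4 - 2*L)
t*W(-6, 10) = 221*(4 - 2*10) = 221*(4 - 20) = 221*(-16) = -3536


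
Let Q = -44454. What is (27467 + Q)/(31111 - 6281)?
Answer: -16987/24830 ≈ -0.68413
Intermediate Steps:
(27467 + Q)/(31111 - 6281) = (27467 - 44454)/(31111 - 6281) = -16987/24830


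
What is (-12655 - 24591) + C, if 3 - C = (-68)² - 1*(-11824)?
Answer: -53691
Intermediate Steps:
C = -16445 (C = 3 - ((-68)² - 1*(-11824)) = 3 - (4624 + 11824) = 3 - 1*16448 = 3 - 16448 = -16445)
(-12655 - 24591) + C = (-12655 - 24591) - 16445 = -37246 - 16445 = -53691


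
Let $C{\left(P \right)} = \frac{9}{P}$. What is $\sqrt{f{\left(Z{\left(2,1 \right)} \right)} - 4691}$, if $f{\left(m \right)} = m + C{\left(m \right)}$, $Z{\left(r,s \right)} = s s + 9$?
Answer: $\frac{i \sqrt{468010}}{10} \approx 68.411 i$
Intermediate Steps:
$Z{\left(r,s \right)} = 9 + s^{2}$ ($Z{\left(r,s \right)} = s^{2} + 9 = 9 + s^{2}$)
$f{\left(m \right)} = m + \frac{9}{m}$
$\sqrt{f{\left(Z{\left(2,1 \right)} \right)} - 4691} = \sqrt{\left(\left(9 + 1^{2}\right) + \frac{9}{9 + 1^{2}}\right) - 4691} = \sqrt{\left(\left(9 + 1\right) + \frac{9}{9 + 1}\right) - 4691} = \sqrt{\left(10 + \frac{9}{10}\right) - 4691} = \sqrt{\frac{109}{10} - 4691} = \sqrt{- \frac{46801}{10}} = \frac{i \sqrt{468010}}{10}$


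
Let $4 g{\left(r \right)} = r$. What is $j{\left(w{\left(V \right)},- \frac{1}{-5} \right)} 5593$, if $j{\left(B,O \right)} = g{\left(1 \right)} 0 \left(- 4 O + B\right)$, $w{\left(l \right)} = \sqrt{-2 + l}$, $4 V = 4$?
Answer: $0$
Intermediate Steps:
$V = 1$ ($V = \frac{1}{4} \cdot 4 = 1$)
$g{\left(r \right)} = \frac{r}{4}$
$j{\left(B,O \right)} = 0$ ($j{\left(B,O \right)} = \frac{1}{4} \cdot 1 \cdot 0 \left(- 4 O + B\right) = \frac{1}{4} \cdot 0 \left(B - 4 O\right) = 0 \left(B - 4 O\right) = 0$)
$j{\left(w{\left(V \right)},- \frac{1}{-5} \right)} 5593 = 0 \cdot 5593 = 0$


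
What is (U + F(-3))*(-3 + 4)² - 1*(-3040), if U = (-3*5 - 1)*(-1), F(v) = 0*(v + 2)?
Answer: 3056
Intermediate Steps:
F(v) = 0 (F(v) = 0*(2 + v) = 0)
U = 16 (U = (-15 - 1)*(-1) = -16*(-1) = 16)
(U + F(-3))*(-3 + 4)² - 1*(-3040) = (16 + 0)*(-3 + 4)² - 1*(-3040) = 16*1² + 3040 = 16*1 + 3040 = 16 + 3040 = 3056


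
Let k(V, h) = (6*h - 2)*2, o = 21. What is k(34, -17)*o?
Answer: -4368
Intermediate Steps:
k(V, h) = -4 + 12*h (k(V, h) = (-2 + 6*h)*2 = -4 + 12*h)
k(34, -17)*o = (-4 + 12*(-17))*21 = (-4 - 204)*21 = -208*21 = -4368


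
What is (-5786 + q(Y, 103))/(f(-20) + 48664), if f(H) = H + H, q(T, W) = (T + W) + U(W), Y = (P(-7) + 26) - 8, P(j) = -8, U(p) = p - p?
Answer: -1891/16208 ≈ -0.11667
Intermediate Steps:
U(p) = 0
Y = 10 (Y = (-8 + 26) - 8 = 18 - 8 = 10)
q(T, W) = T + W (q(T, W) = (T + W) + 0 = T + W)
f(H) = 2*H
(-5786 + q(Y, 103))/(f(-20) + 48664) = (-5786 + (10 + 103))/(2*(-20) + 48664) = (-5786 + 113)/(-40 + 48664) = -5673/48624 = -5673*1/48624 = -1891/16208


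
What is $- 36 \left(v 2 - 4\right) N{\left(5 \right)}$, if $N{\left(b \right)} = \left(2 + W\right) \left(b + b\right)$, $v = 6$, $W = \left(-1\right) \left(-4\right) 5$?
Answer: $-63360$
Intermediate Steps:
$W = 20$ ($W = 4 \cdot 5 = 20$)
$N{\left(b \right)} = 44 b$ ($N{\left(b \right)} = \left(2 + 20\right) \left(b + b\right) = 22 \cdot 2 b = 44 b$)
$- 36 \left(v 2 - 4\right) N{\left(5 \right)} = - 36 \left(6 \cdot 2 - 4\right) 44 \cdot 5 = - 36 \left(12 - 4\right) 220 = \left(-36\right) 8 \cdot 220 = \left(-288\right) 220 = -63360$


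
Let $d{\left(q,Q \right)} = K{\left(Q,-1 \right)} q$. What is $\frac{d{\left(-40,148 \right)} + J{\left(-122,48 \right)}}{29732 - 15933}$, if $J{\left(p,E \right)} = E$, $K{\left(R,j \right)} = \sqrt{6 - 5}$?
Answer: $\frac{8}{13799} \approx 0.00057975$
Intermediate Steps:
$K{\left(R,j \right)} = 1$ ($K{\left(R,j \right)} = \sqrt{1} = 1$)
$d{\left(q,Q \right)} = q$ ($d{\left(q,Q \right)} = 1 q = q$)
$\frac{d{\left(-40,148 \right)} + J{\left(-122,48 \right)}}{29732 - 15933} = \frac{-40 + 48}{29732 - 15933} = \frac{8}{13799}$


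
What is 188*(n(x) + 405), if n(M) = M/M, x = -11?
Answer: 76328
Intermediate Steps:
n(M) = 1
188*(n(x) + 405) = 188*(1 + 405) = 188*406 = 76328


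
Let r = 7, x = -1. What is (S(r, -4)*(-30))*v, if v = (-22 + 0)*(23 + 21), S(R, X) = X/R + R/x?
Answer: -1539120/7 ≈ -2.1987e+5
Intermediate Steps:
S(R, X) = -R + X/R (S(R, X) = X/R + R/(-1) = X/R + R*(-1) = X/R - R = -R + X/R)
v = -968 (v = -22*44 = -968)
(S(r, -4)*(-30))*v = ((-1*7 - 4/7)*(-30))*(-968) = ((-7 - 4*⅐)*(-30))*(-968) = ((-7 - 4/7)*(-30))*(-968) = -53/7*(-30)*(-968) = (1590/7)*(-968) = -1539120/7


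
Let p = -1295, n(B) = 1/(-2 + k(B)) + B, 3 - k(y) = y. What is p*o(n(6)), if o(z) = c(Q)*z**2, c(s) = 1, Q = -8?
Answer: -217819/5 ≈ -43564.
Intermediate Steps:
k(y) = 3 - y
n(B) = B + 1/(1 - B) (n(B) = 1/(-2 + (3 - B)) + B = 1/(1 - B) + B = B + 1/(1 - B))
o(z) = z**2 (o(z) = 1*z**2 = z**2)
p*o(n(6)) = -1295*(-1 + 6**2 - 1*6)**2/(-1 + 6)**2 = -1295*(-1 + 36 - 6)**2/25 = -1295*((1/5)*29)**2 = -1295*(29/5)**2 = -1295*841/25 = -217819/5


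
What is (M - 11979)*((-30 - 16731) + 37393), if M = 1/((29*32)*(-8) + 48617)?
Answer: -10180879917872/41193 ≈ -2.4715e+8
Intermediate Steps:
M = 1/41193 (M = 1/(928*(-8) + 48617) = 1/(-7424 + 48617) = 1/41193 ≈ 2.4276e-5)
(M - 11979)*((-30 - 16731) + 37393) = (1/41193 - 11979)*((-30 - 16731) + 37393) = -493450946*(-16761 + 37393)/41193 = -493450946/41193*20632 = -10180879917872/41193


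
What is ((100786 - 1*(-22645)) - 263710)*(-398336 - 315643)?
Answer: 100156260141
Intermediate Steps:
((100786 - 1*(-22645)) - 263710)*(-398336 - 315643) = ((100786 + 22645) - 263710)*(-713979) = (123431 - 263710)*(-713979) = -140279*(-713979) = 100156260141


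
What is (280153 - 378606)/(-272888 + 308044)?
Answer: -98453/35156 ≈ -2.8005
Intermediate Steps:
(280153 - 378606)/(-272888 + 308044) = -98453/35156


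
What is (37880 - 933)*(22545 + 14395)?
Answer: 1364822180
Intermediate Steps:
(37880 - 933)*(22545 + 14395) = 36947*36940 = 1364822180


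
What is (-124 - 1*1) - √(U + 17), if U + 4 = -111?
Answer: -125 - 7*I*√2 ≈ -125.0 - 9.8995*I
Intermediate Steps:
U = -115 (U = -4 - 111 = -115)
(-124 - 1*1) - √(U + 17) = (-124 - 1*1) - √(-115 + 17) = (-124 - 1) - √(-98) = -125 - 7*I*√2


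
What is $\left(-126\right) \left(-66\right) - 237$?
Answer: $8079$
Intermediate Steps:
$\left(-126\right) \left(-66\right) - 237 = 8316 - 237 = 8079$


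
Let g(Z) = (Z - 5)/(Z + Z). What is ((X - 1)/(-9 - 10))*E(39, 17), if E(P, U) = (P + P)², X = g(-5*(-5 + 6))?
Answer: 0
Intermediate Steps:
g(Z) = (-5 + Z)/(2*Z) (g(Z) = (-5 + Z)/((2*Z)) = (-5 + Z)*(1/(2*Z)) = (-5 + Z)/(2*Z))
X = 1 (X = (-5 - 5*(-5 + 6))/(2*((-5*(-5 + 6)))) = (-5 - 5*1)/(2*((-5*1))) = (½)*(-5 - 5)/(-5) = (½)*(-⅕)*(-10) = 1)
E(P, U) = 4*P² (E(P, U) = (2*P)² = 4*P²)
((X - 1)/(-9 - 10))*E(39, 17) = ((1 - 1)/(-9 - 10))*(4*39²) = (0/(-19))*(4*1521) = (0*(-1/19))*6084 = 0*6084 = 0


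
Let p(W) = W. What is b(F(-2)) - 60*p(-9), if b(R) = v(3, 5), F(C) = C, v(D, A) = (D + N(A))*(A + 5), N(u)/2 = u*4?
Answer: 970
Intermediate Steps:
N(u) = 8*u (N(u) = 2*(u*4) = 2*(4*u) = 8*u)
v(D, A) = (5 + A)*(D + 8*A) (v(D, A) = (D + 8*A)*(A + 5) = (D + 8*A)*(5 + A) = (5 + A)*(D + 8*A))
b(R) = 430 (b(R) = 5*3 + 8*5**2 + 40*5 + 5*3 = 15 + 8*25 + 200 + 15 = 15 + 200 + 200 + 15 = 430)
b(F(-2)) - 60*p(-9) = 430 - 60*(-9) = 430 + 540 = 970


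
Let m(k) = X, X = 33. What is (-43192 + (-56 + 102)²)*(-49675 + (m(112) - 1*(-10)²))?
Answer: 2043202392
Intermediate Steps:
m(k) = 33
(-43192 + (-56 + 102)²)*(-49675 + (m(112) - 1*(-10)²)) = (-43192 + (-56 + 102)²)*(-49675 + (33 - 1*(-10)²)) = (-43192 + 46²)*(-49675 + (33 - 1*100)) = (-43192 + 2116)*(-49675 + (33 - 100)) = -41076*(-49675 - 67) = -41076*(-49742) = 2043202392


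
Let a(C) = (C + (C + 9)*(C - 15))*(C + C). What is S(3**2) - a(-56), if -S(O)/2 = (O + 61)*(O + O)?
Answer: 364952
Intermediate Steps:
a(C) = 2*C*(C + (-15 + C)*(9 + C)) (a(C) = (C + (9 + C)*(-15 + C))*(2*C) = (C + (-15 + C)*(9 + C))*(2*C) = 2*C*(C + (-15 + C)*(9 + C)))
S(O) = -4*O*(61 + O) (S(O) = -2*(O + 61)*(O + O) = -2*(61 + O)*2*O = -4*O*(61 + O))
S(3**2) - a(-56) = -4*3**2*(61 + 3**2) - 2*(-56)*(-135 + (-56)**2 - 5*(-56)) = -4*9*(61 + 9) - 2*(-56)*(-135 + 3136 + 280) = -4*9*70 - 2*(-56)*3281 = -2520 - 1*(-367472) = -2520 + 367472 = 364952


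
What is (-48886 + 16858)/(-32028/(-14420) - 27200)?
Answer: 6791820/5767529 ≈ 1.1776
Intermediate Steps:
(-48886 + 16858)/(-32028/(-14420) - 27200) = -32028/(-32028*(-1/14420) - 27200) = -32028/(8007/3605 - 27200) = -32028/(-98047993/3605) = -32028*(-3605/98047993) = 6791820/5767529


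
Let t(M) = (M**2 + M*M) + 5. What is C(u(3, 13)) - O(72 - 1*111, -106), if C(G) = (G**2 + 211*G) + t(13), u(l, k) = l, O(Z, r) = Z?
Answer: 1024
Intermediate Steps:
t(M) = 5 + 2*M**2 (t(M) = (M**2 + M**2) + 5 = 2*M**2 + 5 = 5 + 2*M**2)
C(G) = 343 + G**2 + 211*G (C(G) = (G**2 + 211*G) + (5 + 2*13**2) = (G**2 + 211*G) + (5 + 2*169) = (G**2 + 211*G) + (5 + 338) = (G**2 + 211*G) + 343 = 343 + G**2 + 211*G)
C(u(3, 13)) - O(72 - 1*111, -106) = (343 + 3**2 + 211*3) - (72 - 1*111) = (343 + 9 + 633) - (72 - 111) = 985 - 1*(-39) = 985 + 39 = 1024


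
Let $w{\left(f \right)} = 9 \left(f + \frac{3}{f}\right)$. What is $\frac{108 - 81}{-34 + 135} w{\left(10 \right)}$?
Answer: $\frac{25029}{1010} \approx 24.781$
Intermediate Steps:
$w{\left(f \right)} = 9 f + \frac{27}{f}$
$\frac{108 - 81}{-34 + 135} w{\left(10 \right)} = \frac{108 - 81}{-34 + 135} \left(9 \cdot 10 + \frac{27}{10}\right) = \frac{27}{101} \left(90 + 27 \cdot \frac{1}{10}\right) = 27 \cdot \frac{1}{101} \left(90 + \frac{27}{10}\right) = \frac{27}{101} \cdot \frac{927}{10} = \frac{25029}{1010}$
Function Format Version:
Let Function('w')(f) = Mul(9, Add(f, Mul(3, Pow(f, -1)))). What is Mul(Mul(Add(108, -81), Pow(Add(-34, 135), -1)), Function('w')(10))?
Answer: Rational(25029, 1010) ≈ 24.781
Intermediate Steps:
Function('w')(f) = Add(Mul(9, f), Mul(27, Pow(f, -1)))
Mul(Mul(Add(108, -81), Pow(Add(-34, 135), -1)), Function('w')(10)) = Mul(Mul(Add(108, -81), Pow(Add(-34, 135), -1)), Add(Mul(9, 10), Mul(27, Pow(10, -1)))) = Mul(Mul(27, Pow(101, -1)), Add(90, Mul(27, Rational(1, 10)))) = Mul(Mul(27, Rational(1, 101)), Add(90, Rational(27, 10))) = Mul(Rational(27, 101), Rational(927, 10)) = Rational(25029, 1010)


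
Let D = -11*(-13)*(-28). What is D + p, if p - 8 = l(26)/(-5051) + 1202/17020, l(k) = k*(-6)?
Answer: -171759740749/42984010 ≈ -3995.9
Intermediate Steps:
l(k) = -6*k
D = -4004 (D = 143*(-28) = -4004)
p = 348235291/42984010 (p = 8 + (-6*26/(-5051) + 1202/17020) = 8 + (-156*(-1/5051) + 1202*(1/17020)) = 8 + (156/5051 + 601/8510) = 8 + 4363211/42984010 = 348235291/42984010 ≈ 8.1015)
D + p = -4004 + 348235291/42984010 = -171759740749/42984010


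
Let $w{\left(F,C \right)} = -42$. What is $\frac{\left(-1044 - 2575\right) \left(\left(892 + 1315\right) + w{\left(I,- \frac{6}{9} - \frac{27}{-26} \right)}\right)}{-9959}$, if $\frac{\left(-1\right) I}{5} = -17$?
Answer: $\frac{18095}{23} \approx 786.74$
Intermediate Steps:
$I = 85$ ($I = \left(-5\right) \left(-17\right) = 85$)
$\frac{\left(-1044 - 2575\right) \left(\left(892 + 1315\right) + w{\left(I,- \frac{6}{9} - \frac{27}{-26} \right)}\right)}{-9959} = \frac{\left(-1044 - 2575\right) \left(\left(892 + 1315\right) - 42\right)}{-9959} = - 3619 \left(2207 - 42\right) \left(- \frac{1}{9959}\right) = \left(-3619\right) 2165 \left(- \frac{1}{9959}\right) = \left(-7835135\right) \left(- \frac{1}{9959}\right) = \frac{18095}{23}$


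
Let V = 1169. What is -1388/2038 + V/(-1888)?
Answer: -2501483/1923872 ≈ -1.3002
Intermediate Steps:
-1388/2038 + V/(-1888) = -1388/2038 + 1169/(-1888) = -1388*1/2038 + 1169*(-1/1888) = -694/1019 - 1169/1888 = -2501483/1923872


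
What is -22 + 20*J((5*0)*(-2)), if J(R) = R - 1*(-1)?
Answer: -2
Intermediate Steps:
J(R) = 1 + R (J(R) = R + 1 = 1 + R)
-22 + 20*J((5*0)*(-2)) = -22 + 20*(1 + (5*0)*(-2)) = -22 + 20*(1 + 0*(-2)) = -22 + 20*(1 + 0) = -22 + 20*1 = -22 + 20 = -2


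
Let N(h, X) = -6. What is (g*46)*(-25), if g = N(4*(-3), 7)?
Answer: 6900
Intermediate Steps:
g = -6
(g*46)*(-25) = -6*46*(-25) = -276*(-25) = 6900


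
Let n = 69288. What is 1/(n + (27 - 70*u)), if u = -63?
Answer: 1/73725 ≈ 1.3564e-5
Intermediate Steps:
1/(n + (27 - 70*u)) = 1/(69288 + (27 - 70*(-63))) = 1/(69288 + (27 + 4410)) = 1/(69288 + 4437) = 1/73725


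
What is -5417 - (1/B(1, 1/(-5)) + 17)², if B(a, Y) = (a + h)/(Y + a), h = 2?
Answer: -1285906/225 ≈ -5715.1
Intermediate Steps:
B(a, Y) = (2 + a)/(Y + a) (B(a, Y) = (a + 2)/(Y + a) = (2 + a)/(Y + a))
-5417 - (1/B(1, 1/(-5)) + 17)² = -5417 - (1/((2 + 1)/(1/(-5) + 1)) + 17)² = -5417 - (1/(3/(-⅕ + 1)) + 17)² = -5417 - (1/(3/(⅘)) + 17)² = -5417 - (1/((5/4)*3) + 17)² = -5417 - (1/(15/4) + 17)² = -5417 - (4/15 + 17)² = -5417 - (259/15)² = -5417 - 1*67081/225 = -5417 - 67081/225 = -1285906/225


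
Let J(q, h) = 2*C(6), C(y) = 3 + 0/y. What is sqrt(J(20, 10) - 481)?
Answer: 5*I*sqrt(19) ≈ 21.794*I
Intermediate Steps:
C(y) = 3 (C(y) = 3 + 0 = 3)
J(q, h) = 6 (J(q, h) = 2*3 = 6)
sqrt(J(20, 10) - 481) = sqrt(6 - 481) = sqrt(-475) = 5*I*sqrt(19)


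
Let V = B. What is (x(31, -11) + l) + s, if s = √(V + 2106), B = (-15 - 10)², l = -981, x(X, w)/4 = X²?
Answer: 2863 + √2731 ≈ 2915.3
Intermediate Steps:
x(X, w) = 4*X²
B = 625 (B = (-25)² = 625)
V = 625
s = √2731 (s = √(625 + 2106) = √2731 ≈ 52.259)
(x(31, -11) + l) + s = (4*31² - 981) + √2731 = (4*961 - 981) + √2731 = (3844 - 981) + √2731 = 2863 + √2731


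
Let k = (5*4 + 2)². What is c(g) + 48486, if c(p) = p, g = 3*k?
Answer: 49938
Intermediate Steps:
k = 484 (k = (20 + 2)² = 22² = 484)
g = 1452 (g = 3*484 = 1452)
c(g) + 48486 = 1452 + 48486 = 49938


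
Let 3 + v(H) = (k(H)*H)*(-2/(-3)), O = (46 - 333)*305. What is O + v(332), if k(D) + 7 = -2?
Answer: -89530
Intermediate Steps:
O = -87535 (O = -287*305 = -87535)
k(D) = -9 (k(D) = -7 - 2 = -9)
v(H) = -3 - 6*H (v(H) = -3 + (-9*H)*(-2/(-3)) = -3 + (-9*H)*(-2*(-1/3)) = -3 - 9*H*(2/3) = -3 - 6*H)
O + v(332) = -87535 + (-3 - 6*332) = -87535 + (-3 - 1992) = -87535 - 1995 = -89530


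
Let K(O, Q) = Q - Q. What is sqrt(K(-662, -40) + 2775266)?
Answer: sqrt(2775266) ≈ 1665.9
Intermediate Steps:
K(O, Q) = 0
sqrt(K(-662, -40) + 2775266) = sqrt(0 + 2775266) = sqrt(2775266)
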